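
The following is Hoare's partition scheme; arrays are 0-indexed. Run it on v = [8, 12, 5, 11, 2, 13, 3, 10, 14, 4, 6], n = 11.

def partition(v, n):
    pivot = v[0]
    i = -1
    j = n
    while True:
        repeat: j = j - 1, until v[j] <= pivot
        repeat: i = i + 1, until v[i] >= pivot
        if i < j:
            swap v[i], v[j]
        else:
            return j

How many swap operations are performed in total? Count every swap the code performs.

3

pivot = v[0] = 8; i = -1, j = 11
j→10 (v[10]=6≤8), i→0 (v[0]=8≥8); i<j, swap → [6, 12, 5, 11, 2, 13, 3, 10, 14, 4, 8]
j→9 (v[9]=4≤8), i→1 (v[1]=12≥8); i<j, swap → [6, 4, 5, 11, 2, 13, 3, 10, 14, 12, 8]
j→6 (v[6]=3≤8), i→3 (v[3]=11≥8); i<j, swap → [6, 4, 5, 3, 2, 13, 11, 10, 14, 12, 8]
j→4, i→5; i≥j, return j=4. v = [6, 4, 5, 3, 2, 13, 11, 10, 14, 12, 8]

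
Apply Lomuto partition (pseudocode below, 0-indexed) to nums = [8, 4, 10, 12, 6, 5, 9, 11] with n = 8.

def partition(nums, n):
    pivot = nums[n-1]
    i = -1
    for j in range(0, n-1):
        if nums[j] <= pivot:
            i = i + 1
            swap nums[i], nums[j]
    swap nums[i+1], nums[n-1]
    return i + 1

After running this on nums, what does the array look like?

pivot = nums[7] = 11; i = -1
j=0: nums[0]=8 ≤ 11 → i=0, swap nums[0],nums[0] (no change) → [8, 4, 10, 12, 6, 5, 9, 11]
j=1: nums[1]=4 ≤ 11 → i=1, swap nums[1],nums[1] (no change) → [8, 4, 10, 12, 6, 5, 9, 11]
j=2: nums[2]=10 ≤ 11 → i=2, swap nums[2],nums[2] (no change) → [8, 4, 10, 12, 6, 5, 9, 11]
j=3: nums[3]=12 > 11 → no swap
j=4: nums[4]=6 ≤ 11 → i=3, swap nums[3],nums[4] → [8, 4, 10, 6, 12, 5, 9, 11]
j=5: nums[5]=5 ≤ 11 → i=4, swap nums[4],nums[5] → [8, 4, 10, 6, 5, 12, 9, 11]
j=6: nums[6]=9 ≤ 11 → i=5, swap nums[5],nums[6] → [8, 4, 10, 6, 5, 9, 12, 11]
final swap nums[6],nums[7] → [8, 4, 10, 6, 5, 9, 11, 12]; return 6

[8, 4, 10, 6, 5, 9, 11, 12]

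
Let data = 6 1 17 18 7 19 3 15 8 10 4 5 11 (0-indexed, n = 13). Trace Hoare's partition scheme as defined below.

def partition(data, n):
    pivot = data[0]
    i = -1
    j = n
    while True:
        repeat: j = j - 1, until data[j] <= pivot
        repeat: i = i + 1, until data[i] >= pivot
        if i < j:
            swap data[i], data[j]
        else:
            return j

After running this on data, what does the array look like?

5 1 4 3 7 19 18 15 8 10 17 6 11

pivot=6
j stops at 11 (5), i stops at 0 (6); swap ⇒ 5 1 17 18 7 19 3 15 8 10 4 6 11
j stops at 10 (4), i stops at 2 (17); swap ⇒ 5 1 4 18 7 19 3 15 8 10 17 6 11
j stops at 6 (3), i stops at 3 (18); swap ⇒ 5 1 4 3 7 19 18 15 8 10 17 6 11
j stops at 3, i stops at 4; i≥j ⇒ return 3. data=5 1 4 3 7 19 18 15 8 10 17 6 11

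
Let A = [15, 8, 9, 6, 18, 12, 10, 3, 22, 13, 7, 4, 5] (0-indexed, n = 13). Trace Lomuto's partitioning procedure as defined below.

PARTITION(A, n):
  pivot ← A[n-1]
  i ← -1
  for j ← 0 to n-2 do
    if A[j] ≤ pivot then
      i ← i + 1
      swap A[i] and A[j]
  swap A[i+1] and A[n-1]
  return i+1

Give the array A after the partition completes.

pivot = A[12] = 5; i = -1
j=0: A[0]=15 > 5 → no swap
j=1: A[1]=8 > 5 → no swap
j=2: A[2]=9 > 5 → no swap
j=3: A[3]=6 > 5 → no swap
j=4: A[4]=18 > 5 → no swap
j=5: A[5]=12 > 5 → no swap
j=6: A[6]=10 > 5 → no swap
j=7: A[7]=3 ≤ 5 → i=0, swap A[0],A[7] → [3, 8, 9, 6, 18, 12, 10, 15, 22, 13, 7, 4, 5]
j=8: A[8]=22 > 5 → no swap
j=9: A[9]=13 > 5 → no swap
j=10: A[10]=7 > 5 → no swap
j=11: A[11]=4 ≤ 5 → i=1, swap A[1],A[11] → [3, 4, 9, 6, 18, 12, 10, 15, 22, 13, 7, 8, 5]
final swap A[2],A[12] → [3, 4, 5, 6, 18, 12, 10, 15, 22, 13, 7, 8, 9]; return 2

[3, 4, 5, 6, 18, 12, 10, 15, 22, 13, 7, 8, 9]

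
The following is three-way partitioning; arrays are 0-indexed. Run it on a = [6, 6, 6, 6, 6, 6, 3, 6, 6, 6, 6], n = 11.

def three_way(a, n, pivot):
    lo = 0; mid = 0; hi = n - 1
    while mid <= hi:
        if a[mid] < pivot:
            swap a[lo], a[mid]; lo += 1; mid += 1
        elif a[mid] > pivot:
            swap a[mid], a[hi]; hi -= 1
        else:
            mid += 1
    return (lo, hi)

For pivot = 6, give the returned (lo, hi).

lo=0 mid=0 hi=10
6=6: mid=1
6=6: mid=2
6=6: mid=3
6=6: mid=4
6=6: mid=5
6=6: mid=6
3<6: swap(0,6), lo=1 mid=7 ⇒ [3, 6, 6, 6, 6, 6, 6, 6, 6, 6, 6]
6=6: mid=8
6=6: mid=9
6=6: mid=10
6=6: mid=11
done. lo=1 hi=10; a=[3, 6, 6, 6, 6, 6, 6, 6, 6, 6, 6]

(1, 10)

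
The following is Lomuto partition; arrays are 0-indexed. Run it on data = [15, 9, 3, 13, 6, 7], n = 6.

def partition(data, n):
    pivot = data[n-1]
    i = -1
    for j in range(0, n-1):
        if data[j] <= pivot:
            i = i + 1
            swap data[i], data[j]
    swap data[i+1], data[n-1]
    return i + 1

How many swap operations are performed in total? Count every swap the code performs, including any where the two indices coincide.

pivot=7, i=-1
j=0: 15>7, skip
j=1: 9>7, skip
j=2: 3≤7, i=0, swap(0,2) ⇒ [3, 9, 15, 13, 6, 7]
j=3: 13>7, skip
j=4: 6≤7, i=1, swap(1,4) ⇒ [3, 6, 15, 13, 9, 7]
swap(2,5) ⇒ [3, 6, 7, 13, 9, 15]; return 2

3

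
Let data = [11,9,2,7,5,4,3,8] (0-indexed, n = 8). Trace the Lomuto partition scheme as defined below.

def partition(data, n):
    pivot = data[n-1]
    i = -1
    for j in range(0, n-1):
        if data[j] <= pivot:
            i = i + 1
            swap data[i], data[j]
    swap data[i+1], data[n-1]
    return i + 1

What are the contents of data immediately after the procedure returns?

[2,7,5,4,3,8,11,9]

pivot = data[7] = 8; i = -1
j=0: data[0]=11 > 8 → no swap
j=1: data[1]=9 > 8 → no swap
j=2: data[2]=2 ≤ 8 → i=0, swap data[0],data[2] → [2,9,11,7,5,4,3,8]
j=3: data[3]=7 ≤ 8 → i=1, swap data[1],data[3] → [2,7,11,9,5,4,3,8]
j=4: data[4]=5 ≤ 8 → i=2, swap data[2],data[4] → [2,7,5,9,11,4,3,8]
j=5: data[5]=4 ≤ 8 → i=3, swap data[3],data[5] → [2,7,5,4,11,9,3,8]
j=6: data[6]=3 ≤ 8 → i=4, swap data[4],data[6] → [2,7,5,4,3,9,11,8]
final swap data[5],data[7] → [2,7,5,4,3,8,11,9]; return 5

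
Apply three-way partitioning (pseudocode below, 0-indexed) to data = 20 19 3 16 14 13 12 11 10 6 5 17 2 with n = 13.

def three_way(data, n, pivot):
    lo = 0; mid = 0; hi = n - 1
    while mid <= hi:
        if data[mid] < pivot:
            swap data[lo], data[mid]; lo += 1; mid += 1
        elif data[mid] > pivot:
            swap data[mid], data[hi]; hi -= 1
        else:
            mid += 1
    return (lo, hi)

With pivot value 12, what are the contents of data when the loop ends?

2 5 3 6 10 11 12 13 14 16 17 19 20

pivot = 12; lo=0, mid=0, hi=12
data[mid]=20>12: swap data[0],data[12]; hi=11 → 2 19 3 16 14 13 12 11 10 6 5 17 20
data[mid]=2<12: swap data[0],data[0]; lo=1,mid=1 → 2 19 3 16 14 13 12 11 10 6 5 17 20
data[mid]=19>12: swap data[1],data[11]; hi=10 → 2 17 3 16 14 13 12 11 10 6 5 19 20
data[mid]=17>12: swap data[1],data[10]; hi=9 → 2 5 3 16 14 13 12 11 10 6 17 19 20
data[mid]=5<12: swap data[1],data[1]; lo=2,mid=2 → 2 5 3 16 14 13 12 11 10 6 17 19 20
data[mid]=3<12: swap data[2],data[2]; lo=3,mid=3 → 2 5 3 16 14 13 12 11 10 6 17 19 20
data[mid]=16>12: swap data[3],data[9]; hi=8 → 2 5 3 6 14 13 12 11 10 16 17 19 20
data[mid]=6<12: swap data[3],data[3]; lo=4,mid=4 → 2 5 3 6 14 13 12 11 10 16 17 19 20
data[mid]=14>12: swap data[4],data[8]; hi=7 → 2 5 3 6 10 13 12 11 14 16 17 19 20
data[mid]=10<12: swap data[4],data[4]; lo=5,mid=5 → 2 5 3 6 10 13 12 11 14 16 17 19 20
data[mid]=13>12: swap data[5],data[7]; hi=6 → 2 5 3 6 10 11 12 13 14 16 17 19 20
data[mid]=11<12: swap data[5],data[5]; lo=6,mid=6 → 2 5 3 6 10 11 12 13 14 16 17 19 20
data[mid]=12=12: mid=7
end: lo=6, hi=6; data = 2 5 3 6 10 11 12 13 14 16 17 19 20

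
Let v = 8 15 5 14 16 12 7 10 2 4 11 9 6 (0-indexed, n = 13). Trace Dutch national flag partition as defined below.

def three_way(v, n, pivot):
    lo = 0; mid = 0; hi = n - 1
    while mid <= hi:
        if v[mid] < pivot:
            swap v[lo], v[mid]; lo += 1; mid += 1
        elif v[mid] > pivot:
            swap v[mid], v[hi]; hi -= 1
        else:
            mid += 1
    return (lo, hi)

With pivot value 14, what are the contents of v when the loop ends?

8 6 5 9 12 7 10 2 4 11 14 16 15

lo=0 mid=0 hi=12
8<14: swap(0,0), lo=1 mid=1 ⇒ 8 15 5 14 16 12 7 10 2 4 11 9 6
15>14: swap(1,12), hi=11 ⇒ 8 6 5 14 16 12 7 10 2 4 11 9 15
6<14: swap(1,1), lo=2 mid=2 ⇒ 8 6 5 14 16 12 7 10 2 4 11 9 15
5<14: swap(2,2), lo=3 mid=3 ⇒ 8 6 5 14 16 12 7 10 2 4 11 9 15
14=14: mid=4
16>14: swap(4,11), hi=10 ⇒ 8 6 5 14 9 12 7 10 2 4 11 16 15
9<14: swap(3,4), lo=4 mid=5 ⇒ 8 6 5 9 14 12 7 10 2 4 11 16 15
12<14: swap(4,5), lo=5 mid=6 ⇒ 8 6 5 9 12 14 7 10 2 4 11 16 15
7<14: swap(5,6), lo=6 mid=7 ⇒ 8 6 5 9 12 7 14 10 2 4 11 16 15
10<14: swap(6,7), lo=7 mid=8 ⇒ 8 6 5 9 12 7 10 14 2 4 11 16 15
2<14: swap(7,8), lo=8 mid=9 ⇒ 8 6 5 9 12 7 10 2 14 4 11 16 15
4<14: swap(8,9), lo=9 mid=10 ⇒ 8 6 5 9 12 7 10 2 4 14 11 16 15
11<14: swap(9,10), lo=10 mid=11 ⇒ 8 6 5 9 12 7 10 2 4 11 14 16 15
done. lo=10 hi=10; v=8 6 5 9 12 7 10 2 4 11 14 16 15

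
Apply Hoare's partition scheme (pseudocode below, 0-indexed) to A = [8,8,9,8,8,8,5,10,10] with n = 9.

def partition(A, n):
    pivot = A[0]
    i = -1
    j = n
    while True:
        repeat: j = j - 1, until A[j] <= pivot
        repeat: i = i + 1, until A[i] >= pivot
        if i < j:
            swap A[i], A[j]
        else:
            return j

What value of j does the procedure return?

pivot = A[0] = 8; i = -1, j = 9
j→6 (A[6]=5≤8), i→0 (A[0]=8≥8); i<j, swap → [5,8,9,8,8,8,8,10,10]
j→5 (A[5]=8≤8), i→1 (A[1]=8≥8); i<j, swap → [5,8,9,8,8,8,8,10,10]
j→4 (A[4]=8≤8), i→2 (A[2]=9≥8); i<j, swap → [5,8,8,8,9,8,8,10,10]
j→3, i→3; i≥j, return j=3. A = [5,8,8,8,9,8,8,10,10]

3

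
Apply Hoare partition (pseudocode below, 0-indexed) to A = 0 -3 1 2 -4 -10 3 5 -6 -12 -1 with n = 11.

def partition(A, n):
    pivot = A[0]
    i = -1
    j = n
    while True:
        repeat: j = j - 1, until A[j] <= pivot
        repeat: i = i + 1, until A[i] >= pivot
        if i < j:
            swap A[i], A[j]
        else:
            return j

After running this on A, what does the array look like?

-1 -3 -12 -6 -4 -10 3 5 2 1 0

pivot=0
j stops at 10 (-1), i stops at 0 (0); swap ⇒ -1 -3 1 2 -4 -10 3 5 -6 -12 0
j stops at 9 (-12), i stops at 2 (1); swap ⇒ -1 -3 -12 2 -4 -10 3 5 -6 1 0
j stops at 8 (-6), i stops at 3 (2); swap ⇒ -1 -3 -12 -6 -4 -10 3 5 2 1 0
j stops at 5, i stops at 6; i≥j ⇒ return 5. A=-1 -3 -12 -6 -4 -10 3 5 2 1 0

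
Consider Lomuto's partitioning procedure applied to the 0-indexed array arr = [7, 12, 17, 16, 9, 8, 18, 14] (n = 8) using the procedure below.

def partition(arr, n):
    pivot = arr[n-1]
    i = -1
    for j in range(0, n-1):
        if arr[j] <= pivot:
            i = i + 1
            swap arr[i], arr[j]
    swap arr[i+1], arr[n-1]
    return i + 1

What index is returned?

pivot=14, i=-1
j=0: 7≤14, i=0, swap(0,0) ⇒ [7, 12, 17, 16, 9, 8, 18, 14]
j=1: 12≤14, i=1, swap(1,1) ⇒ [7, 12, 17, 16, 9, 8, 18, 14]
j=2: 17>14, skip
j=3: 16>14, skip
j=4: 9≤14, i=2, swap(2,4) ⇒ [7, 12, 9, 16, 17, 8, 18, 14]
j=5: 8≤14, i=3, swap(3,5) ⇒ [7, 12, 9, 8, 17, 16, 18, 14]
j=6: 18>14, skip
swap(4,7) ⇒ [7, 12, 9, 8, 14, 16, 18, 17]; return 4

4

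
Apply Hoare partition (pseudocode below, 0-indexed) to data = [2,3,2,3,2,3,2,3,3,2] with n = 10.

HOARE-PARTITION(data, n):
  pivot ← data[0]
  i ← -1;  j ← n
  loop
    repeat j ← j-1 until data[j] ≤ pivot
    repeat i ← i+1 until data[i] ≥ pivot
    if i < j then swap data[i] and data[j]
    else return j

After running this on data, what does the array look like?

pivot = data[0] = 2; i = -1, j = 10
j→9 (data[9]=2≤2), i→0 (data[0]=2≥2); i<j, swap → [2,3,2,3,2,3,2,3,3,2]
j→6 (data[6]=2≤2), i→1 (data[1]=3≥2); i<j, swap → [2,2,2,3,2,3,3,3,3,2]
j→4 (data[4]=2≤2), i→2 (data[2]=2≥2); i<j, swap → [2,2,2,3,2,3,3,3,3,2]
j→2, i→3; i≥j, return j=2. data = [2,2,2,3,2,3,3,3,3,2]

[2,2,2,3,2,3,3,3,3,2]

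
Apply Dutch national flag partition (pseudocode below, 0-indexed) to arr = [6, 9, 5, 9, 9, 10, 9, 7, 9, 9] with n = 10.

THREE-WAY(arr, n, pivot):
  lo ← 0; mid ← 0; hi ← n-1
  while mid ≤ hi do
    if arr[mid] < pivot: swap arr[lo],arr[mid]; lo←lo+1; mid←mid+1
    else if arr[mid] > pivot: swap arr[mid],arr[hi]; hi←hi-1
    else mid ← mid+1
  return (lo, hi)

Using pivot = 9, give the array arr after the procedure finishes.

lo=0 mid=0 hi=9
6<9: swap(0,0), lo=1 mid=1 ⇒ [6, 9, 5, 9, 9, 10, 9, 7, 9, 9]
9=9: mid=2
5<9: swap(1,2), lo=2 mid=3 ⇒ [6, 5, 9, 9, 9, 10, 9, 7, 9, 9]
9=9: mid=4
9=9: mid=5
10>9: swap(5,9), hi=8 ⇒ [6, 5, 9, 9, 9, 9, 9, 7, 9, 10]
9=9: mid=6
9=9: mid=7
7<9: swap(2,7), lo=3 mid=8 ⇒ [6, 5, 7, 9, 9, 9, 9, 9, 9, 10]
9=9: mid=9
done. lo=3 hi=8; arr=[6, 5, 7, 9, 9, 9, 9, 9, 9, 10]

[6, 5, 7, 9, 9, 9, 9, 9, 9, 10]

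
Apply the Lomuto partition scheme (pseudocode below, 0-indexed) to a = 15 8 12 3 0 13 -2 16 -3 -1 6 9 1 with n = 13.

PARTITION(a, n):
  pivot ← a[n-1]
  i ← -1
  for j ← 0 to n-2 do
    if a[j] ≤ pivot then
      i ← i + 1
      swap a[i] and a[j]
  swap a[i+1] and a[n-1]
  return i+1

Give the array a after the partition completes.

0 -2 -3 -1 1 13 8 16 12 3 6 9 15

pivot = a[12] = 1; i = -1
j=0: a[0]=15 > 1 → no swap
j=1: a[1]=8 > 1 → no swap
j=2: a[2]=12 > 1 → no swap
j=3: a[3]=3 > 1 → no swap
j=4: a[4]=0 ≤ 1 → i=0, swap a[0],a[4] → 0 8 12 3 15 13 -2 16 -3 -1 6 9 1
j=5: a[5]=13 > 1 → no swap
j=6: a[6]=-2 ≤ 1 → i=1, swap a[1],a[6] → 0 -2 12 3 15 13 8 16 -3 -1 6 9 1
j=7: a[7]=16 > 1 → no swap
j=8: a[8]=-3 ≤ 1 → i=2, swap a[2],a[8] → 0 -2 -3 3 15 13 8 16 12 -1 6 9 1
j=9: a[9]=-1 ≤ 1 → i=3, swap a[3],a[9] → 0 -2 -3 -1 15 13 8 16 12 3 6 9 1
j=10: a[10]=6 > 1 → no swap
j=11: a[11]=9 > 1 → no swap
final swap a[4],a[12] → 0 -2 -3 -1 1 13 8 16 12 3 6 9 15; return 4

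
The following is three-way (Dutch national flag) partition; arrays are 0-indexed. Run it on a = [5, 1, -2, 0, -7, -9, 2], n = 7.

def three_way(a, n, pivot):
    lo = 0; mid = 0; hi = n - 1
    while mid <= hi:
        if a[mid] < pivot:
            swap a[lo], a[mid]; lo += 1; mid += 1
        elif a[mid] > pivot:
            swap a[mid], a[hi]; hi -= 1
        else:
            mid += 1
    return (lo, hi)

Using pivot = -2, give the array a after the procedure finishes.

pivot = -2; lo=0, mid=0, hi=6
a[mid]=5>-2: swap a[0],a[6]; hi=5 → [2, 1, -2, 0, -7, -9, 5]
a[mid]=2>-2: swap a[0],a[5]; hi=4 → [-9, 1, -2, 0, -7, 2, 5]
a[mid]=-9<-2: swap a[0],a[0]; lo=1,mid=1 → [-9, 1, -2, 0, -7, 2, 5]
a[mid]=1>-2: swap a[1],a[4]; hi=3 → [-9, -7, -2, 0, 1, 2, 5]
a[mid]=-7<-2: swap a[1],a[1]; lo=2,mid=2 → [-9, -7, -2, 0, 1, 2, 5]
a[mid]=-2=-2: mid=3
a[mid]=0>-2: swap a[3],a[3]; hi=2 → [-9, -7, -2, 0, 1, 2, 5]
end: lo=2, hi=2; a = [-9, -7, -2, 0, 1, 2, 5]

[-9, -7, -2, 0, 1, 2, 5]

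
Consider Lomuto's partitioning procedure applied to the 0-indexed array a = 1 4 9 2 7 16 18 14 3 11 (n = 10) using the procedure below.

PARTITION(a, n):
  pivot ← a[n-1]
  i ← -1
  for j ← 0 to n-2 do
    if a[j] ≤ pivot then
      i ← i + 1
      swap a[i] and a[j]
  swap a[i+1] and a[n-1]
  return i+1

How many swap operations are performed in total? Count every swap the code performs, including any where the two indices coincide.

7

pivot = a[9] = 11; i = -1
j=0: a[0]=1 ≤ 11 → i=0, swap a[0],a[0] (no change) → 1 4 9 2 7 16 18 14 3 11
j=1: a[1]=4 ≤ 11 → i=1, swap a[1],a[1] (no change) → 1 4 9 2 7 16 18 14 3 11
j=2: a[2]=9 ≤ 11 → i=2, swap a[2],a[2] (no change) → 1 4 9 2 7 16 18 14 3 11
j=3: a[3]=2 ≤ 11 → i=3, swap a[3],a[3] (no change) → 1 4 9 2 7 16 18 14 3 11
j=4: a[4]=7 ≤ 11 → i=4, swap a[4],a[4] (no change) → 1 4 9 2 7 16 18 14 3 11
j=5: a[5]=16 > 11 → no swap
j=6: a[6]=18 > 11 → no swap
j=7: a[7]=14 > 11 → no swap
j=8: a[8]=3 ≤ 11 → i=5, swap a[5],a[8] → 1 4 9 2 7 3 18 14 16 11
final swap a[6],a[9] → 1 4 9 2 7 3 11 14 16 18; return 6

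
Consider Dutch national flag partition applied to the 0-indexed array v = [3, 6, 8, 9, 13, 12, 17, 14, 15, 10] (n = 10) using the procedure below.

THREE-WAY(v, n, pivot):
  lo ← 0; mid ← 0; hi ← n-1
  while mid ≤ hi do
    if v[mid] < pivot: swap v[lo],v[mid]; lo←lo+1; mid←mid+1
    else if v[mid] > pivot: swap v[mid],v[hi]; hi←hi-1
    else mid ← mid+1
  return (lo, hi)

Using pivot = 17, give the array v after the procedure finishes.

[3, 6, 8, 9, 13, 12, 14, 15, 10, 17]

pivot = 17; lo=0, mid=0, hi=9
v[mid]=3<17: swap v[0],v[0]; lo=1,mid=1 → [3, 6, 8, 9, 13, 12, 17, 14, 15, 10]
v[mid]=6<17: swap v[1],v[1]; lo=2,mid=2 → [3, 6, 8, 9, 13, 12, 17, 14, 15, 10]
v[mid]=8<17: swap v[2],v[2]; lo=3,mid=3 → [3, 6, 8, 9, 13, 12, 17, 14, 15, 10]
v[mid]=9<17: swap v[3],v[3]; lo=4,mid=4 → [3, 6, 8, 9, 13, 12, 17, 14, 15, 10]
v[mid]=13<17: swap v[4],v[4]; lo=5,mid=5 → [3, 6, 8, 9, 13, 12, 17, 14, 15, 10]
v[mid]=12<17: swap v[5],v[5]; lo=6,mid=6 → [3, 6, 8, 9, 13, 12, 17, 14, 15, 10]
v[mid]=17=17: mid=7
v[mid]=14<17: swap v[6],v[7]; lo=7,mid=8 → [3, 6, 8, 9, 13, 12, 14, 17, 15, 10]
v[mid]=15<17: swap v[7],v[8]; lo=8,mid=9 → [3, 6, 8, 9, 13, 12, 14, 15, 17, 10]
v[mid]=10<17: swap v[8],v[9]; lo=9,mid=10 → [3, 6, 8, 9, 13, 12, 14, 15, 10, 17]
end: lo=9, hi=9; v = [3, 6, 8, 9, 13, 12, 14, 15, 10, 17]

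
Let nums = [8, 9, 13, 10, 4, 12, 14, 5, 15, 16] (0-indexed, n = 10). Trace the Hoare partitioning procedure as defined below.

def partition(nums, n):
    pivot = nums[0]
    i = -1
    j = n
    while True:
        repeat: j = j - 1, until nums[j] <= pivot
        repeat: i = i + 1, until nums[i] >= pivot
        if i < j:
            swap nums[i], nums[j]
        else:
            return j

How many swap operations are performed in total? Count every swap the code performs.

2

pivot = nums[0] = 8; i = -1, j = 10
j→7 (nums[7]=5≤8), i→0 (nums[0]=8≥8); i<j, swap → [5, 9, 13, 10, 4, 12, 14, 8, 15, 16]
j→4 (nums[4]=4≤8), i→1 (nums[1]=9≥8); i<j, swap → [5, 4, 13, 10, 9, 12, 14, 8, 15, 16]
j→1, i→2; i≥j, return j=1. nums = [5, 4, 13, 10, 9, 12, 14, 8, 15, 16]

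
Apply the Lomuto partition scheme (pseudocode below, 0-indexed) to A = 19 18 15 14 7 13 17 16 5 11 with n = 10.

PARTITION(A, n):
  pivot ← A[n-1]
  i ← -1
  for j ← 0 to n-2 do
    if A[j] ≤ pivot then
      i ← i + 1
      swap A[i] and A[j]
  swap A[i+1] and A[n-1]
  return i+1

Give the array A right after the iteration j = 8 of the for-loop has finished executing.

7 5 15 14 19 13 17 16 18 11

pivot=11, i=-1
j=0: 19>11, skip
j=1: 18>11, skip
j=2: 15>11, skip
j=3: 14>11, skip
j=4: 7≤11, i=0, swap(0,4) ⇒ 7 18 15 14 19 13 17 16 5 11
j=5: 13>11, skip
j=6: 17>11, skip
j=7: 16>11, skip
j=8: 5≤11, i=1, swap(1,8) ⇒ 7 5 15 14 19 13 17 16 18 11
(after j=8) A = 7 5 15 14 19 13 17 16 18 11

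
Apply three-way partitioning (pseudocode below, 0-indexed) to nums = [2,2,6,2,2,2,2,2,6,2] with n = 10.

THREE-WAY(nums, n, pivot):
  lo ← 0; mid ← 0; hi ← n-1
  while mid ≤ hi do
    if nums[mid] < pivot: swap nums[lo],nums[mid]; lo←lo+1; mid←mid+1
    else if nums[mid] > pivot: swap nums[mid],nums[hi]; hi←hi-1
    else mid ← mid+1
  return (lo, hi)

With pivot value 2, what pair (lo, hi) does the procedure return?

(0, 7)

pivot = 2; lo=0, mid=0, hi=9
nums[mid]=2=2: mid=1
nums[mid]=2=2: mid=2
nums[mid]=6>2: swap nums[2],nums[9]; hi=8 → [2,2,2,2,2,2,2,2,6,6]
nums[mid]=2=2: mid=3
nums[mid]=2=2: mid=4
nums[mid]=2=2: mid=5
nums[mid]=2=2: mid=6
nums[mid]=2=2: mid=7
nums[mid]=2=2: mid=8
nums[mid]=6>2: swap nums[8],nums[8]; hi=7 → [2,2,2,2,2,2,2,2,6,6]
end: lo=0, hi=7; nums = [2,2,2,2,2,2,2,2,6,6]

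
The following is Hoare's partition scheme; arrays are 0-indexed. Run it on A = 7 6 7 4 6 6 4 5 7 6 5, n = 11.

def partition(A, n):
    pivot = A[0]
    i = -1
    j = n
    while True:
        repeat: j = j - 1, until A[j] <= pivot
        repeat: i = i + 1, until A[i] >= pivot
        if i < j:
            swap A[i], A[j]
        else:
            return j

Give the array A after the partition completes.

pivot=7
j stops at 10 (5), i stops at 0 (7); swap ⇒ 5 6 7 4 6 6 4 5 7 6 7
j stops at 9 (6), i stops at 2 (7); swap ⇒ 5 6 6 4 6 6 4 5 7 7 7
j stops at 8, i stops at 8; i≥j ⇒ return 8. A=5 6 6 4 6 6 4 5 7 7 7

5 6 6 4 6 6 4 5 7 7 7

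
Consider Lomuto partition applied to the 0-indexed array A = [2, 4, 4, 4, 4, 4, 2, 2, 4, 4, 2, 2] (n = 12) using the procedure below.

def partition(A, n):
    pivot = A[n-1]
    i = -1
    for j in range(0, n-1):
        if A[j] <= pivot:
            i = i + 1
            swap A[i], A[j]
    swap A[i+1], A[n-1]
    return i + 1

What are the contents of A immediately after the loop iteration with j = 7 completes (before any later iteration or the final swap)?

[2, 2, 2, 4, 4, 4, 4, 4, 4, 4, 2, 2]

pivot = A[11] = 2; i = -1
j=0: A[0]=2 ≤ 2 → i=0, swap A[0],A[0] (no change) → [2, 4, 4, 4, 4, 4, 2, 2, 4, 4, 2, 2]
j=1: A[1]=4 > 2 → no swap
j=2: A[2]=4 > 2 → no swap
j=3: A[3]=4 > 2 → no swap
j=4: A[4]=4 > 2 → no swap
j=5: A[5]=4 > 2 → no swap
j=6: A[6]=2 ≤ 2 → i=1, swap A[1],A[6] → [2, 2, 4, 4, 4, 4, 4, 2, 4, 4, 2, 2]
j=7: A[7]=2 ≤ 2 → i=2, swap A[2],A[7] → [2, 2, 2, 4, 4, 4, 4, 4, 4, 4, 2, 2]
(after j=7) A = [2, 2, 2, 4, 4, 4, 4, 4, 4, 4, 2, 2]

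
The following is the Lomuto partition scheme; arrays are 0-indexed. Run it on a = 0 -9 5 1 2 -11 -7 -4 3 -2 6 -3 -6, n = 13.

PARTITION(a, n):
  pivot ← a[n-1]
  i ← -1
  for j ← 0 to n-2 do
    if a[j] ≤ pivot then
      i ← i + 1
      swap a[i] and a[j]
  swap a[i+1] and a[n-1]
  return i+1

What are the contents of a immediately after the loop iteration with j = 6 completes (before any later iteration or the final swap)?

-9 -11 -7 1 2 0 5 -4 3 -2 6 -3 -6

pivot = a[12] = -6; i = -1
j=0: a[0]=0 > -6 → no swap
j=1: a[1]=-9 ≤ -6 → i=0, swap a[0],a[1] → -9 0 5 1 2 -11 -7 -4 3 -2 6 -3 -6
j=2: a[2]=5 > -6 → no swap
j=3: a[3]=1 > -6 → no swap
j=4: a[4]=2 > -6 → no swap
j=5: a[5]=-11 ≤ -6 → i=1, swap a[1],a[5] → -9 -11 5 1 2 0 -7 -4 3 -2 6 -3 -6
j=6: a[6]=-7 ≤ -6 → i=2, swap a[2],a[6] → -9 -11 -7 1 2 0 5 -4 3 -2 6 -3 -6
(after j=6) a = -9 -11 -7 1 2 0 5 -4 3 -2 6 -3 -6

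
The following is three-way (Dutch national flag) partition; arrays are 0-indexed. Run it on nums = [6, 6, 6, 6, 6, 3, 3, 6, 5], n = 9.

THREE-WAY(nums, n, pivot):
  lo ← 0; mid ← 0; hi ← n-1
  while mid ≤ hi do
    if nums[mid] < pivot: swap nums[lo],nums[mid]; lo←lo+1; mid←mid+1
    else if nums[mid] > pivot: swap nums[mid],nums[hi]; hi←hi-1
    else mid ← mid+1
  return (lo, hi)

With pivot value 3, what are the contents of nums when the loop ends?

pivot = 3; lo=0, mid=0, hi=8
nums[mid]=6>3: swap nums[0],nums[8]; hi=7 → [5, 6, 6, 6, 6, 3, 3, 6, 6]
nums[mid]=5>3: swap nums[0],nums[7]; hi=6 → [6, 6, 6, 6, 6, 3, 3, 5, 6]
nums[mid]=6>3: swap nums[0],nums[6]; hi=5 → [3, 6, 6, 6, 6, 3, 6, 5, 6]
nums[mid]=3=3: mid=1
nums[mid]=6>3: swap nums[1],nums[5]; hi=4 → [3, 3, 6, 6, 6, 6, 6, 5, 6]
nums[mid]=3=3: mid=2
nums[mid]=6>3: swap nums[2],nums[4]; hi=3 → [3, 3, 6, 6, 6, 6, 6, 5, 6]
nums[mid]=6>3: swap nums[2],nums[3]; hi=2 → [3, 3, 6, 6, 6, 6, 6, 5, 6]
nums[mid]=6>3: swap nums[2],nums[2]; hi=1 → [3, 3, 6, 6, 6, 6, 6, 5, 6]
end: lo=0, hi=1; nums = [3, 3, 6, 6, 6, 6, 6, 5, 6]

[3, 3, 6, 6, 6, 6, 6, 5, 6]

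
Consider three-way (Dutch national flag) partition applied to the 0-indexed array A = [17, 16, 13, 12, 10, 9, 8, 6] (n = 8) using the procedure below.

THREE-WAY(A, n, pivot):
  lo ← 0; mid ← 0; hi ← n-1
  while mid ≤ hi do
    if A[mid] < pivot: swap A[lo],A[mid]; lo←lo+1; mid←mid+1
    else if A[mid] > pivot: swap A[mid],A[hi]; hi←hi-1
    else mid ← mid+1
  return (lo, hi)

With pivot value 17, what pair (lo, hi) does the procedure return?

pivot = 17; lo=0, mid=0, hi=7
A[mid]=17=17: mid=1
A[mid]=16<17: swap A[0],A[1]; lo=1,mid=2 → [16, 17, 13, 12, 10, 9, 8, 6]
A[mid]=13<17: swap A[1],A[2]; lo=2,mid=3 → [16, 13, 17, 12, 10, 9, 8, 6]
A[mid]=12<17: swap A[2],A[3]; lo=3,mid=4 → [16, 13, 12, 17, 10, 9, 8, 6]
A[mid]=10<17: swap A[3],A[4]; lo=4,mid=5 → [16, 13, 12, 10, 17, 9, 8, 6]
A[mid]=9<17: swap A[4],A[5]; lo=5,mid=6 → [16, 13, 12, 10, 9, 17, 8, 6]
A[mid]=8<17: swap A[5],A[6]; lo=6,mid=7 → [16, 13, 12, 10, 9, 8, 17, 6]
A[mid]=6<17: swap A[6],A[7]; lo=7,mid=8 → [16, 13, 12, 10, 9, 8, 6, 17]
end: lo=7, hi=7; A = [16, 13, 12, 10, 9, 8, 6, 17]

(7, 7)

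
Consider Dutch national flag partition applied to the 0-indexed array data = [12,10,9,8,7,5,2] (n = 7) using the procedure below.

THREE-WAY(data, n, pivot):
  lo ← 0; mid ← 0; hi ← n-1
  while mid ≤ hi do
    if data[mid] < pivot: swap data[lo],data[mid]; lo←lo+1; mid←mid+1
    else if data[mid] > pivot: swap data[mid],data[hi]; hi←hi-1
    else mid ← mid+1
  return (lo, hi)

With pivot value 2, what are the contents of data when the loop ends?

[2,9,8,7,5,10,12]

lo=0 mid=0 hi=6
12>2: swap(0,6), hi=5 ⇒ [2,10,9,8,7,5,12]
2=2: mid=1
10>2: swap(1,5), hi=4 ⇒ [2,5,9,8,7,10,12]
5>2: swap(1,4), hi=3 ⇒ [2,7,9,8,5,10,12]
7>2: swap(1,3), hi=2 ⇒ [2,8,9,7,5,10,12]
8>2: swap(1,2), hi=1 ⇒ [2,9,8,7,5,10,12]
9>2: swap(1,1), hi=0 ⇒ [2,9,8,7,5,10,12]
done. lo=0 hi=0; data=[2,9,8,7,5,10,12]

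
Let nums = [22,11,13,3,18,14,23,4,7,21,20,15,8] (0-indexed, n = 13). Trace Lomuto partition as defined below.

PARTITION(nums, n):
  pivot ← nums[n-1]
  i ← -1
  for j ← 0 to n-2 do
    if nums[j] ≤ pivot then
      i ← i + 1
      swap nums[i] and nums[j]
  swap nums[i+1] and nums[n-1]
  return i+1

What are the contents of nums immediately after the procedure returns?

[3,4,7,8,18,14,23,11,13,21,20,15,22]

pivot=8, i=-1
j=0: 22>8, skip
j=1: 11>8, skip
j=2: 13>8, skip
j=3: 3≤8, i=0, swap(0,3) ⇒ [3,11,13,22,18,14,23,4,7,21,20,15,8]
j=4: 18>8, skip
j=5: 14>8, skip
j=6: 23>8, skip
j=7: 4≤8, i=1, swap(1,7) ⇒ [3,4,13,22,18,14,23,11,7,21,20,15,8]
j=8: 7≤8, i=2, swap(2,8) ⇒ [3,4,7,22,18,14,23,11,13,21,20,15,8]
j=9: 21>8, skip
j=10: 20>8, skip
j=11: 15>8, skip
swap(3,12) ⇒ [3,4,7,8,18,14,23,11,13,21,20,15,22]; return 3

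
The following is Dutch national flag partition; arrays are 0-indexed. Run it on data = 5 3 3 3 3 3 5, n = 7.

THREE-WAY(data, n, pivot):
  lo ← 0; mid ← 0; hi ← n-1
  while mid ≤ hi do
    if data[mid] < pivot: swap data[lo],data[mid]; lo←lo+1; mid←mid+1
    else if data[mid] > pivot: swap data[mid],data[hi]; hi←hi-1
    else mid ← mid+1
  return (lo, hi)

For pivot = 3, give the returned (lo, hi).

pivot = 3; lo=0, mid=0, hi=6
data[mid]=5>3: swap data[0],data[6]; hi=5 → 5 3 3 3 3 3 5
data[mid]=5>3: swap data[0],data[5]; hi=4 → 3 3 3 3 3 5 5
data[mid]=3=3: mid=1
data[mid]=3=3: mid=2
data[mid]=3=3: mid=3
data[mid]=3=3: mid=4
data[mid]=3=3: mid=5
end: lo=0, hi=4; data = 3 3 3 3 3 5 5

(0, 4)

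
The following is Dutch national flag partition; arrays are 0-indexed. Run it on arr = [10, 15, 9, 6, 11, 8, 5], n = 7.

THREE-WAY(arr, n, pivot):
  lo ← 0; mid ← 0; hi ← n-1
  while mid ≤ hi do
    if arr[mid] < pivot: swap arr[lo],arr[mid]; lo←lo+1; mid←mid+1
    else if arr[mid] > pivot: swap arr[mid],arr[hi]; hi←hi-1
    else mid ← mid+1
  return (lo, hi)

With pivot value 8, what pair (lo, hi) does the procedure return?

lo=0 mid=0 hi=6
10>8: swap(0,6), hi=5 ⇒ [5, 15, 9, 6, 11, 8, 10]
5<8: swap(0,0), lo=1 mid=1 ⇒ [5, 15, 9, 6, 11, 8, 10]
15>8: swap(1,5), hi=4 ⇒ [5, 8, 9, 6, 11, 15, 10]
8=8: mid=2
9>8: swap(2,4), hi=3 ⇒ [5, 8, 11, 6, 9, 15, 10]
11>8: swap(2,3), hi=2 ⇒ [5, 8, 6, 11, 9, 15, 10]
6<8: swap(1,2), lo=2 mid=3 ⇒ [5, 6, 8, 11, 9, 15, 10]
done. lo=2 hi=2; arr=[5, 6, 8, 11, 9, 15, 10]

(2, 2)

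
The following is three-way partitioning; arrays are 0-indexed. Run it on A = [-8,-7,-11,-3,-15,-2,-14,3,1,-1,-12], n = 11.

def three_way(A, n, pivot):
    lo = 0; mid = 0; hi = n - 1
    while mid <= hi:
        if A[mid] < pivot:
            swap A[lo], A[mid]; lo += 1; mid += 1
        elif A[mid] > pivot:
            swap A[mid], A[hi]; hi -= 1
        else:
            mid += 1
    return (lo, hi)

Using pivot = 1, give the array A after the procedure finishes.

pivot = 1; lo=0, mid=0, hi=10
A[mid]=-8<1: swap A[0],A[0]; lo=1,mid=1 → [-8,-7,-11,-3,-15,-2,-14,3,1,-1,-12]
A[mid]=-7<1: swap A[1],A[1]; lo=2,mid=2 → [-8,-7,-11,-3,-15,-2,-14,3,1,-1,-12]
A[mid]=-11<1: swap A[2],A[2]; lo=3,mid=3 → [-8,-7,-11,-3,-15,-2,-14,3,1,-1,-12]
A[mid]=-3<1: swap A[3],A[3]; lo=4,mid=4 → [-8,-7,-11,-3,-15,-2,-14,3,1,-1,-12]
A[mid]=-15<1: swap A[4],A[4]; lo=5,mid=5 → [-8,-7,-11,-3,-15,-2,-14,3,1,-1,-12]
A[mid]=-2<1: swap A[5],A[5]; lo=6,mid=6 → [-8,-7,-11,-3,-15,-2,-14,3,1,-1,-12]
A[mid]=-14<1: swap A[6],A[6]; lo=7,mid=7 → [-8,-7,-11,-3,-15,-2,-14,3,1,-1,-12]
A[mid]=3>1: swap A[7],A[10]; hi=9 → [-8,-7,-11,-3,-15,-2,-14,-12,1,-1,3]
A[mid]=-12<1: swap A[7],A[7]; lo=8,mid=8 → [-8,-7,-11,-3,-15,-2,-14,-12,1,-1,3]
A[mid]=1=1: mid=9
A[mid]=-1<1: swap A[8],A[9]; lo=9,mid=10 → [-8,-7,-11,-3,-15,-2,-14,-12,-1,1,3]
end: lo=9, hi=9; A = [-8,-7,-11,-3,-15,-2,-14,-12,-1,1,3]

[-8,-7,-11,-3,-15,-2,-14,-12,-1,1,3]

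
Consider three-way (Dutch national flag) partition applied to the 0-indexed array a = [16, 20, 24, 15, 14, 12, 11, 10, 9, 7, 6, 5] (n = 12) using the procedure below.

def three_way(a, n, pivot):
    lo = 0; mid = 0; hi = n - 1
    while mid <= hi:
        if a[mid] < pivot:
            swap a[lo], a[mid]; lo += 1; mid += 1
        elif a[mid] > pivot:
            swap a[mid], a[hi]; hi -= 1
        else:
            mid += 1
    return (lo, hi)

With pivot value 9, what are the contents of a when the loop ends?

lo=0 mid=0 hi=11
16>9: swap(0,11), hi=10 ⇒ [5, 20, 24, 15, 14, 12, 11, 10, 9, 7, 6, 16]
5<9: swap(0,0), lo=1 mid=1 ⇒ [5, 20, 24, 15, 14, 12, 11, 10, 9, 7, 6, 16]
20>9: swap(1,10), hi=9 ⇒ [5, 6, 24, 15, 14, 12, 11, 10, 9, 7, 20, 16]
6<9: swap(1,1), lo=2 mid=2 ⇒ [5, 6, 24, 15, 14, 12, 11, 10, 9, 7, 20, 16]
24>9: swap(2,9), hi=8 ⇒ [5, 6, 7, 15, 14, 12, 11, 10, 9, 24, 20, 16]
7<9: swap(2,2), lo=3 mid=3 ⇒ [5, 6, 7, 15, 14, 12, 11, 10, 9, 24, 20, 16]
15>9: swap(3,8), hi=7 ⇒ [5, 6, 7, 9, 14, 12, 11, 10, 15, 24, 20, 16]
9=9: mid=4
14>9: swap(4,7), hi=6 ⇒ [5, 6, 7, 9, 10, 12, 11, 14, 15, 24, 20, 16]
10>9: swap(4,6), hi=5 ⇒ [5, 6, 7, 9, 11, 12, 10, 14, 15, 24, 20, 16]
11>9: swap(4,5), hi=4 ⇒ [5, 6, 7, 9, 12, 11, 10, 14, 15, 24, 20, 16]
12>9: swap(4,4), hi=3 ⇒ [5, 6, 7, 9, 12, 11, 10, 14, 15, 24, 20, 16]
done. lo=3 hi=3; a=[5, 6, 7, 9, 12, 11, 10, 14, 15, 24, 20, 16]

[5, 6, 7, 9, 12, 11, 10, 14, 15, 24, 20, 16]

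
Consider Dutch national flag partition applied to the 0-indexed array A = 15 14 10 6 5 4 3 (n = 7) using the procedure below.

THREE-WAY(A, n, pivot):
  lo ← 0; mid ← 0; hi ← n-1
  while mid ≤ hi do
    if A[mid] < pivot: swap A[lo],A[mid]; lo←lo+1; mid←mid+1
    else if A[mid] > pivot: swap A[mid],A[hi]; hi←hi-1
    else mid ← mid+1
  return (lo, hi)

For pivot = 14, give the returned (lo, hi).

lo=0 mid=0 hi=6
15>14: swap(0,6), hi=5 ⇒ 3 14 10 6 5 4 15
3<14: swap(0,0), lo=1 mid=1 ⇒ 3 14 10 6 5 4 15
14=14: mid=2
10<14: swap(1,2), lo=2 mid=3 ⇒ 3 10 14 6 5 4 15
6<14: swap(2,3), lo=3 mid=4 ⇒ 3 10 6 14 5 4 15
5<14: swap(3,4), lo=4 mid=5 ⇒ 3 10 6 5 14 4 15
4<14: swap(4,5), lo=5 mid=6 ⇒ 3 10 6 5 4 14 15
done. lo=5 hi=5; A=3 10 6 5 4 14 15

(5, 5)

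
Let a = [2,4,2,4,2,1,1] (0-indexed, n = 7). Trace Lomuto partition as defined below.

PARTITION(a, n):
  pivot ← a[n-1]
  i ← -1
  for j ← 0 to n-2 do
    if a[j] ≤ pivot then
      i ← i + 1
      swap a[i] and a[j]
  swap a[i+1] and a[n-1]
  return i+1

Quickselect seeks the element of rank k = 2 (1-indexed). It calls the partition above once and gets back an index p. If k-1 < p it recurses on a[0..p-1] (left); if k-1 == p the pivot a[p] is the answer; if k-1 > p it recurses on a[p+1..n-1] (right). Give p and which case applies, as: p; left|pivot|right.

pivot = a[6] = 1; i = -1
j=0: a[0]=2 > 1 → no swap
j=1: a[1]=4 > 1 → no swap
j=2: a[2]=2 > 1 → no swap
j=3: a[3]=4 > 1 → no swap
j=4: a[4]=2 > 1 → no swap
j=5: a[5]=1 ≤ 1 → i=0, swap a[0],a[5] → [1,4,2,4,2,2,1]
final swap a[1],a[6] → [1,1,2,4,2,2,4]; return 1
p = 1; k-1 = 1 == 1 ⇒ pivot

1; pivot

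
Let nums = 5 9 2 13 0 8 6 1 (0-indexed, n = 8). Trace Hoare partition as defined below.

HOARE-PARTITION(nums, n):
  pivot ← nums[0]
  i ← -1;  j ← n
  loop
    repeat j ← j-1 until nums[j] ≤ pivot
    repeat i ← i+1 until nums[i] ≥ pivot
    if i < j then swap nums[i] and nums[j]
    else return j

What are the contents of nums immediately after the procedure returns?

pivot = nums[0] = 5; i = -1, j = 8
j→7 (nums[7]=1≤5), i→0 (nums[0]=5≥5); i<j, swap → 1 9 2 13 0 8 6 5
j→4 (nums[4]=0≤5), i→1 (nums[1]=9≥5); i<j, swap → 1 0 2 13 9 8 6 5
j→2, i→3; i≥j, return j=2. nums = 1 0 2 13 9 8 6 5

1 0 2 13 9 8 6 5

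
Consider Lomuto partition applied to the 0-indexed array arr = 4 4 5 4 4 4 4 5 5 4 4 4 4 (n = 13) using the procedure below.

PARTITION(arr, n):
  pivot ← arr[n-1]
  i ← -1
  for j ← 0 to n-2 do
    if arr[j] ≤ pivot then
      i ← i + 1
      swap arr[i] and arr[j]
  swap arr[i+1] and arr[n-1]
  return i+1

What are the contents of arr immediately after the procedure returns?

4 4 4 4 4 4 4 4 4 4 5 5 5

pivot = arr[12] = 4; i = -1
j=0: arr[0]=4 ≤ 4 → i=0, swap arr[0],arr[0] (no change) → 4 4 5 4 4 4 4 5 5 4 4 4 4
j=1: arr[1]=4 ≤ 4 → i=1, swap arr[1],arr[1] (no change) → 4 4 5 4 4 4 4 5 5 4 4 4 4
j=2: arr[2]=5 > 4 → no swap
j=3: arr[3]=4 ≤ 4 → i=2, swap arr[2],arr[3] → 4 4 4 5 4 4 4 5 5 4 4 4 4
j=4: arr[4]=4 ≤ 4 → i=3, swap arr[3],arr[4] → 4 4 4 4 5 4 4 5 5 4 4 4 4
j=5: arr[5]=4 ≤ 4 → i=4, swap arr[4],arr[5] → 4 4 4 4 4 5 4 5 5 4 4 4 4
j=6: arr[6]=4 ≤ 4 → i=5, swap arr[5],arr[6] → 4 4 4 4 4 4 5 5 5 4 4 4 4
j=7: arr[7]=5 > 4 → no swap
j=8: arr[8]=5 > 4 → no swap
j=9: arr[9]=4 ≤ 4 → i=6, swap arr[6],arr[9] → 4 4 4 4 4 4 4 5 5 5 4 4 4
j=10: arr[10]=4 ≤ 4 → i=7, swap arr[7],arr[10] → 4 4 4 4 4 4 4 4 5 5 5 4 4
j=11: arr[11]=4 ≤ 4 → i=8, swap arr[8],arr[11] → 4 4 4 4 4 4 4 4 4 5 5 5 4
final swap arr[9],arr[12] → 4 4 4 4 4 4 4 4 4 4 5 5 5; return 9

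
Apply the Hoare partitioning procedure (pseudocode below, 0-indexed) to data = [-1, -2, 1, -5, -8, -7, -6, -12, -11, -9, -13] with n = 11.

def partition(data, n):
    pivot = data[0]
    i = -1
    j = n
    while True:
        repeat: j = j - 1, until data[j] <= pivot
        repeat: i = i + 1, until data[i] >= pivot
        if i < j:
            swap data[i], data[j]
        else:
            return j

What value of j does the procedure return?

pivot=-1
j stops at 10 (-13), i stops at 0 (-1); swap ⇒ [-13, -2, 1, -5, -8, -7, -6, -12, -11, -9, -1]
j stops at 9 (-9), i stops at 2 (1); swap ⇒ [-13, -2, -9, -5, -8, -7, -6, -12, -11, 1, -1]
j stops at 8, i stops at 9; i≥j ⇒ return 8. data=[-13, -2, -9, -5, -8, -7, -6, -12, -11, 1, -1]

8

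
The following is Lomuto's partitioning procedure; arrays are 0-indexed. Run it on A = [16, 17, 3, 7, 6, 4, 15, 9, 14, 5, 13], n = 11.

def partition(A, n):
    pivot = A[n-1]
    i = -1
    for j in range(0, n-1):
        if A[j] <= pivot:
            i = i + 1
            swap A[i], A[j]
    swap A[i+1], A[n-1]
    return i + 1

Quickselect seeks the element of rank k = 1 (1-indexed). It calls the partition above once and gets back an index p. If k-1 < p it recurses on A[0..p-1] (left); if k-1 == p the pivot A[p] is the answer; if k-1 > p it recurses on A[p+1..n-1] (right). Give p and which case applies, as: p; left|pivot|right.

6; left

pivot = A[10] = 13; i = -1
j=0: A[0]=16 > 13 → no swap
j=1: A[1]=17 > 13 → no swap
j=2: A[2]=3 ≤ 13 → i=0, swap A[0],A[2] → [3, 17, 16, 7, 6, 4, 15, 9, 14, 5, 13]
j=3: A[3]=7 ≤ 13 → i=1, swap A[1],A[3] → [3, 7, 16, 17, 6, 4, 15, 9, 14, 5, 13]
j=4: A[4]=6 ≤ 13 → i=2, swap A[2],A[4] → [3, 7, 6, 17, 16, 4, 15, 9, 14, 5, 13]
j=5: A[5]=4 ≤ 13 → i=3, swap A[3],A[5] → [3, 7, 6, 4, 16, 17, 15, 9, 14, 5, 13]
j=6: A[6]=15 > 13 → no swap
j=7: A[7]=9 ≤ 13 → i=4, swap A[4],A[7] → [3, 7, 6, 4, 9, 17, 15, 16, 14, 5, 13]
j=8: A[8]=14 > 13 → no swap
j=9: A[9]=5 ≤ 13 → i=5, swap A[5],A[9] → [3, 7, 6, 4, 9, 5, 15, 16, 14, 17, 13]
final swap A[6],A[10] → [3, 7, 6, 4, 9, 5, 13, 16, 14, 17, 15]; return 6
p = 6; k-1 = 0 < 6 ⇒ left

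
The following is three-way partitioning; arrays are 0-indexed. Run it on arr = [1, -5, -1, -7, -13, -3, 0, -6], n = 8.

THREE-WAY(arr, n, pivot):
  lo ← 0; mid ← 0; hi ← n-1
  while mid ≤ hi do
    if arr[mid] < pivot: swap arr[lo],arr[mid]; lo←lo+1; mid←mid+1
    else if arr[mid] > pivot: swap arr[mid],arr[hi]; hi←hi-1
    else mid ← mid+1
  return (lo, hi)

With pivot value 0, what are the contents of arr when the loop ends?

pivot = 0; lo=0, mid=0, hi=7
arr[mid]=1>0: swap arr[0],arr[7]; hi=6 → [-6, -5, -1, -7, -13, -3, 0, 1]
arr[mid]=-6<0: swap arr[0],arr[0]; lo=1,mid=1 → [-6, -5, -1, -7, -13, -3, 0, 1]
arr[mid]=-5<0: swap arr[1],arr[1]; lo=2,mid=2 → [-6, -5, -1, -7, -13, -3, 0, 1]
arr[mid]=-1<0: swap arr[2],arr[2]; lo=3,mid=3 → [-6, -5, -1, -7, -13, -3, 0, 1]
arr[mid]=-7<0: swap arr[3],arr[3]; lo=4,mid=4 → [-6, -5, -1, -7, -13, -3, 0, 1]
arr[mid]=-13<0: swap arr[4],arr[4]; lo=5,mid=5 → [-6, -5, -1, -7, -13, -3, 0, 1]
arr[mid]=-3<0: swap arr[5],arr[5]; lo=6,mid=6 → [-6, -5, -1, -7, -13, -3, 0, 1]
arr[mid]=0=0: mid=7
end: lo=6, hi=6; arr = [-6, -5, -1, -7, -13, -3, 0, 1]

[-6, -5, -1, -7, -13, -3, 0, 1]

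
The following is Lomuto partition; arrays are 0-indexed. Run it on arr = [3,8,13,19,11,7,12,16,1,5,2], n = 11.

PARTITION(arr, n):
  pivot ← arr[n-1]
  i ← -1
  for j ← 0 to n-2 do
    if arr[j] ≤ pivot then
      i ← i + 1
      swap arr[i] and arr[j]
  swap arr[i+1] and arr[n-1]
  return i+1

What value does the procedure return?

1

pivot = arr[10] = 2; i = -1
j=0: arr[0]=3 > 2 → no swap
j=1: arr[1]=8 > 2 → no swap
j=2: arr[2]=13 > 2 → no swap
j=3: arr[3]=19 > 2 → no swap
j=4: arr[4]=11 > 2 → no swap
j=5: arr[5]=7 > 2 → no swap
j=6: arr[6]=12 > 2 → no swap
j=7: arr[7]=16 > 2 → no swap
j=8: arr[8]=1 ≤ 2 → i=0, swap arr[0],arr[8] → [1,8,13,19,11,7,12,16,3,5,2]
j=9: arr[9]=5 > 2 → no swap
final swap arr[1],arr[10] → [1,2,13,19,11,7,12,16,3,5,8]; return 1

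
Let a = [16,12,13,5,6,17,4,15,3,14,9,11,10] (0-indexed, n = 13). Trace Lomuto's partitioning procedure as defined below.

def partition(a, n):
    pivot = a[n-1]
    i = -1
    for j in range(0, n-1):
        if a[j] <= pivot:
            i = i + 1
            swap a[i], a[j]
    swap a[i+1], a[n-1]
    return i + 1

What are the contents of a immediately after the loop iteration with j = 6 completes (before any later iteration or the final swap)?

[5,6,4,16,12,17,13,15,3,14,9,11,10]

pivot = a[12] = 10; i = -1
j=0: a[0]=16 > 10 → no swap
j=1: a[1]=12 > 10 → no swap
j=2: a[2]=13 > 10 → no swap
j=3: a[3]=5 ≤ 10 → i=0, swap a[0],a[3] → [5,12,13,16,6,17,4,15,3,14,9,11,10]
j=4: a[4]=6 ≤ 10 → i=1, swap a[1],a[4] → [5,6,13,16,12,17,4,15,3,14,9,11,10]
j=5: a[5]=17 > 10 → no swap
j=6: a[6]=4 ≤ 10 → i=2, swap a[2],a[6] → [5,6,4,16,12,17,13,15,3,14,9,11,10]
(after j=6) a = [5,6,4,16,12,17,13,15,3,14,9,11,10]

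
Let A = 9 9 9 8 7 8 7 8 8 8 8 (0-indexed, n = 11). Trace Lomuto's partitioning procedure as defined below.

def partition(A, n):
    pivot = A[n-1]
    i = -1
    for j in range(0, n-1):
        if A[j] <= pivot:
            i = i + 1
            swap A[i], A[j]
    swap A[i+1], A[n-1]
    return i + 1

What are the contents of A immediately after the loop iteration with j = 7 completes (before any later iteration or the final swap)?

8 7 8 7 8 9 9 9 8 8 8

pivot = A[10] = 8; i = -1
j=0: A[0]=9 > 8 → no swap
j=1: A[1]=9 > 8 → no swap
j=2: A[2]=9 > 8 → no swap
j=3: A[3]=8 ≤ 8 → i=0, swap A[0],A[3] → 8 9 9 9 7 8 7 8 8 8 8
j=4: A[4]=7 ≤ 8 → i=1, swap A[1],A[4] → 8 7 9 9 9 8 7 8 8 8 8
j=5: A[5]=8 ≤ 8 → i=2, swap A[2],A[5] → 8 7 8 9 9 9 7 8 8 8 8
j=6: A[6]=7 ≤ 8 → i=3, swap A[3],A[6] → 8 7 8 7 9 9 9 8 8 8 8
j=7: A[7]=8 ≤ 8 → i=4, swap A[4],A[7] → 8 7 8 7 8 9 9 9 8 8 8
(after j=7) A = 8 7 8 7 8 9 9 9 8 8 8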